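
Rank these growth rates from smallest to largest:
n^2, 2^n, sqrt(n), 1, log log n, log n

Ordered by growth rate: 1 < log log n < log n < sqrt(n) < n^2 < 2^n.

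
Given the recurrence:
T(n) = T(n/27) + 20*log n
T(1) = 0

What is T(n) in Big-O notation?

Each of the log_27(n) levels adds O(log n). T(n) = O(log^2 n).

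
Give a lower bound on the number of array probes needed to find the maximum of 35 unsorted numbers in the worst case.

Adversary: any unprobed cell could hold a value larger than everything seen so far. If fewer than 35 cells are probed, the adversary places the max in an unprobed cell. So all 35 cells must be examined; together with 35-1 comparisons this is tight.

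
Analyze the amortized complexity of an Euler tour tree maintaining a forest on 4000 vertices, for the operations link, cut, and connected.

An Euler tour tree stores each tree's Euler tour as a balanced BST keyed by tour position. On 4000 vertices: link concatenates two tours via O(1) splits/joins of size <= 2*4000 (O(log n)); cut splits the tour at the two occurrences of the edge (O(log n)); connected compares BST roots (O(log n) to find the root). All O(log n) amortized.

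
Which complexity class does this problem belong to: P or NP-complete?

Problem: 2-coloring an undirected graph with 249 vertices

This problem is in P: 2-coloring is bipartiteness testing via BFS, O(V+E).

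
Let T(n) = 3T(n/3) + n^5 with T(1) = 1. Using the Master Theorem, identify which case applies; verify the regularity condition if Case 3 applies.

a=3, b=3, f(n)=n^5.
log_3(3) = 1 < 5.
f(n) = Omega(n^(1+epsilon)) for some epsilon > 0, so Case 3 is the candidate.
Regularity: a*f(n/b) = 3*1*(n/3)^5 = (3/243)*1*n^5 <= c*f(n) with c = 3/243 < 1. Satisfied.
Case 3: T(n) = Theta(n^5).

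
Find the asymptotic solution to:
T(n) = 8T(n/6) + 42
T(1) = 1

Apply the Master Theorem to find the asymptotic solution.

a=8, b=6, f(n)=42. log_6(8) = 1.161. Case 1 of Master Theorem: T(n) = O(n^1.161).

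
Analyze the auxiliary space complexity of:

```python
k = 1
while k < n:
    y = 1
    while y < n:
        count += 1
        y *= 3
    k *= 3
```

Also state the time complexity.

Space complexity: O(1).
Only a constant amount of auxiliary storage is used; nothing grows with n.
Time complexity: O(log^2 n).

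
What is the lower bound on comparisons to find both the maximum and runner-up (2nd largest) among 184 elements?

Lower bound: finding the max needs 184-1 comparisons. By an adversary weight-doubling argument, the maximum element must personally win at least ceil(log_2(184)) = 8 comparisons in any correct algorithm. The 2nd largest is among those 8 direct losers, and distinguishing it requires 8-1 more comparisons. Total >= 184-1 + 8-1 = 190. A balanced tournament achieves this bound exactly.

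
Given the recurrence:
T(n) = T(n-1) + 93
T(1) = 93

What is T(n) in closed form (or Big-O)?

Unrolling: T(n) = T(n-1) + 93 = T(n-2) + 2*93 = ... = T(1) + (n-1)*93 = 93 + (n-1)*93 = 93n.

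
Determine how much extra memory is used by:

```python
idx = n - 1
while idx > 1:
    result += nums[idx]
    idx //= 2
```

Space complexity: O(1).
Only a constant amount of auxiliary storage is used; nothing grows with n.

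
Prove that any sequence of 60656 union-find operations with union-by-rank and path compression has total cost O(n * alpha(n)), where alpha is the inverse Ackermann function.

Using Tarjan's analysis with rank-based potential function. Union-by-rank keeps tree height O(log n). Path compression flattens paths during find. For n = 60656 operations, total cost is O(n * alpha(n)), effectively O(n) since alpha grows incredibly slowly.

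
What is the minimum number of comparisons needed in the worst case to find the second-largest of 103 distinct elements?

Lower bound: finding the max needs 103-1 comparisons. By the adversary weight-doubling argument, the max must personally win >= ceil(log_2(103)) = 7 comparisons; the 2nd-largest is among those 7 losers, needing 7-1 more comparisons. Total >= 103-1 + 7-1 = 108. A balanced knockout tournament achieves this.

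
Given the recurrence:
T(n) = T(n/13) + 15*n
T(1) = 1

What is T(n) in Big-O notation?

Geometric series: 15*n*(1 + 1/13 + 1/13^2 + ...) = O(n). T(n) = O(n).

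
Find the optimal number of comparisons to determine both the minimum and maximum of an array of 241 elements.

Naive approach: 480 comparisons (240 for max + 240 for min).
Optimal: Compare elements in pairs first (floor(n/2) = 120 comparisons), then find max among winners and min among losers (120 comparisons each).
Total: ceil(3n/2) - 2 = 360 comparisons. An adversary argument shows this is also a lower bound.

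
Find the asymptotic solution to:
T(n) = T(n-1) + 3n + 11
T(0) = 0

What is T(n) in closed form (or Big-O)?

Dominant term in sum is 3*sum(i, i=1..n) = 3*n*(n+1)/2 = O(n^2).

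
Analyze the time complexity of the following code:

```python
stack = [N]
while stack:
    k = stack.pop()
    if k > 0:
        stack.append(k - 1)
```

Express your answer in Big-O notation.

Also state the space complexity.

Time complexity: O(n).
Space complexity: O(1).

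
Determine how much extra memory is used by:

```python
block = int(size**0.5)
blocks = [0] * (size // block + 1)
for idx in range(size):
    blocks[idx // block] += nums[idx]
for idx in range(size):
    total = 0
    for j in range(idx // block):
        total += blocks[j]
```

Space complexity: O(sqrt(n)).
Storage scales with sqrt(n).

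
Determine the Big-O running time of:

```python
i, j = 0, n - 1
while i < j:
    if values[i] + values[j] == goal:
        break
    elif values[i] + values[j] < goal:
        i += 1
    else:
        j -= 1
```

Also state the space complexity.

Time complexity: O(n).
Space complexity: O(1).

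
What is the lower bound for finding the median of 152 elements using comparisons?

To find the median of 152 elements, every element must be compared at least once, so the lower bound is Omega(n). The BFPRT algorithm achieves O(n), making this tight.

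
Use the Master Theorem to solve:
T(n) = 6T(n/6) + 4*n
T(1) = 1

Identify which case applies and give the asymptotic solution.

a=6, b=6, f(n)=4*n.
log_6(6) = 1, so n^(log_b(a)) = n.
f(n) = Theta(n), so Case 2 applies.
T(n) = Theta(n log n).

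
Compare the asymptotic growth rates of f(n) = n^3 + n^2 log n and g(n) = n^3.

f(n) = n^3 + n^2 log n and g(n) = n^3 are Theta of each other: the lower-order n^2 log n term is o(n^3); both are Theta(n^3).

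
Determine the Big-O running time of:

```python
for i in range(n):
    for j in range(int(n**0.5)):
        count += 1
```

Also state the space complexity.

Time complexity: O(n * sqrt(n)).
Space complexity: O(1).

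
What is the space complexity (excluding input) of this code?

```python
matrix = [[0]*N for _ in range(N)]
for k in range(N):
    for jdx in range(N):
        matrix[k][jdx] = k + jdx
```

Space complexity: O(n^2).
A 2D structure of size n x n is allocated.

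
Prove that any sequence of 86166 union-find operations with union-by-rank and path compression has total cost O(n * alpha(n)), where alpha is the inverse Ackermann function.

Using Tarjan's analysis with rank-based potential function. Union-by-rank keeps tree height O(log n). Path compression flattens paths during find. For n = 86166 operations, total cost is O(n * alpha(n)), effectively O(n) since alpha grows incredibly slowly.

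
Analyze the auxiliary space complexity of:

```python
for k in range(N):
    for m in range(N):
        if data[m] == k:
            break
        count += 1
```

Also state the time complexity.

Space complexity: O(1).
Only a constant amount of auxiliary storage is used; nothing grows with n.
Time complexity: O(n^2).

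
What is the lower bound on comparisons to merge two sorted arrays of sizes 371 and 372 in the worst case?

Adversary: with |371 - 372| <= 1 the inputs can be fully interleaved so that every adjacent pair in the merged output comes from different arrays. Then each of the 742 adjacent pairs must be directly compared, or the algorithm cannot determine their relative order. Standard merge meets this bound.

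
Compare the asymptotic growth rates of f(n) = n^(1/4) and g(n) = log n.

f(n) = n^(1/4) grows faster: any positive power of n dominates log n.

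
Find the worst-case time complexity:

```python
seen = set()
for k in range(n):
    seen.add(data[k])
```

Time complexity: O(n).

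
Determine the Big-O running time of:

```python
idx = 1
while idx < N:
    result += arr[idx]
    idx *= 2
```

Time complexity: O(log n).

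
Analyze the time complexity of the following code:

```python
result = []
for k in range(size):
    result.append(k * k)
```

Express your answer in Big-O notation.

Time complexity: O(n).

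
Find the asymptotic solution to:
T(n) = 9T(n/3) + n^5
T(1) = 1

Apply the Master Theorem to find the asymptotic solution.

a=9, b=3, f(n)=n^5. log_3(9) = 2 < 5. Case 3: T(n) = O(n^5).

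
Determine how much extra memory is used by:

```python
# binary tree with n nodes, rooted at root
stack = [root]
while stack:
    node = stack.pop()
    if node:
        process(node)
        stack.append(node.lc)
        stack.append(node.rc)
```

Space complexity: O(n).
Auxiliary storage grows linearly with the input size n in the worst case.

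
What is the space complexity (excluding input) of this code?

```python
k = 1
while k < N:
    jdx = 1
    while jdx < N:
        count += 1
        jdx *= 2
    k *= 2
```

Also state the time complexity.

Space complexity: O(1).
Only a constant amount of auxiliary storage is used; nothing grows with n.
Time complexity: O(log^2 n).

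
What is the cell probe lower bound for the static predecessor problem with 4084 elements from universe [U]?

The Patrascu-Thorup lower bound shows any data structure on n = 4084 elements using O(n * polylog(n)) space requires Omega(log log U) query time. van Emde Boas trees achieve O(log log U) with O(U) space.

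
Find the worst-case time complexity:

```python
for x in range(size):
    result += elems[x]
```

Time complexity: O(n).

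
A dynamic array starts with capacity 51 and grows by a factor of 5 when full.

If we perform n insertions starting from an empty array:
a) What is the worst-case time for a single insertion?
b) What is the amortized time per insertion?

(a) Worst-case single insertion: O(n) -- when the array is full at capacity c, the resize copies all c elements, and c can be Theta(n).
(b) Resizes happen at sizes 51, 255, 1275, ... Total copy cost for n insertions: 51 + 255 + ... = O(n) (geometric series with ratio 1/5). Amortized cost per insertion: O(n)/n = O(1).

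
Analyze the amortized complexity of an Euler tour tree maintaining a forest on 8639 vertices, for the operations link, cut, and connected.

An Euler tour tree stores each tree's Euler tour as a balanced BST keyed by tour position. On 8639 vertices: link concatenates two tours via O(1) splits/joins of size <= 2*8639 (O(log n)); cut splits the tour at the two occurrences of the edge (O(log n)); connected compares BST roots (O(log n) to find the root). All O(log n) amortized.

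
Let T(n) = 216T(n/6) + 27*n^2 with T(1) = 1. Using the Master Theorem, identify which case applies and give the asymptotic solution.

a=216, b=6, f(n)=27*n^2.
log_6(216) = 3 > 2.
Since f(n) = O(n^2) is polynomially smaller than n^3, Case 1 applies.
T(n) = Theta(n^3).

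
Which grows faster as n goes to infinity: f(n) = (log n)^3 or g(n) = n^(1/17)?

g(n) = n^(1/17) grows faster: any positive power of n dominates any polylog.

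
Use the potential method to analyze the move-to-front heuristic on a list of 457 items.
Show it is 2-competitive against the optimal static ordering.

Let Phi = number of inversions between the MTF list and the optimal static list (0 <= Phi <= C(457,2)). Accessing an element at MTF position k and optimal position j: the move-to-front destroys all k-1 inversions in front of it that are not in front in optimal (>= k-j of them) and creates at most j-1 new ones. Amortized cost <= k + (j-1) - (k-j) = 2j - 1 <= 2 * optimal cost.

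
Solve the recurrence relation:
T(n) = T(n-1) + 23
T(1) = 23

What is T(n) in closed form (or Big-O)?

Unrolling: T(n) = T(n-1) + 23 = T(n-2) + 2*23 = ... = T(1) + (n-1)*23 = 23 + (n-1)*23 = 23n.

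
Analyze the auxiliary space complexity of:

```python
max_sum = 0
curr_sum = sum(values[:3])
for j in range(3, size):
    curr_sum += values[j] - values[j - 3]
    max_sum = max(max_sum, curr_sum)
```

Space complexity: O(1).
Only a constant amount of auxiliary storage is used; nothing grows with n.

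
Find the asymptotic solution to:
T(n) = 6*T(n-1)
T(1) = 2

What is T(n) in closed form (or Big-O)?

Each step multiplies by 6. T(n) = T(1)*6^(n-1) = 2*6^(n-1).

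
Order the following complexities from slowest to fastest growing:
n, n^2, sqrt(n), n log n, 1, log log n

Ordered by growth rate: 1 < log log n < sqrt(n) < n < n log n < n^2.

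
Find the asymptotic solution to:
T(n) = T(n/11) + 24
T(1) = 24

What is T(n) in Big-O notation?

Each step divides n by 11 and adds 24. After log_11(n) steps, T(n) = O(log n).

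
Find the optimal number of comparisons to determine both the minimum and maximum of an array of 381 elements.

Naive approach: 760 comparisons (380 for max + 380 for min).
Optimal: Compare elements in pairs first (floor(n/2) = 190 comparisons), then find max among winners and min among losers (190 comparisons each).
Total: ceil(3n/2) - 2 = 570 comparisons. An adversary argument shows this is also a lower bound.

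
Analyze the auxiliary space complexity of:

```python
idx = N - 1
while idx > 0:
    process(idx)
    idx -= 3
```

Space complexity: O(1).
Only a constant amount of auxiliary storage is used; nothing grows with n.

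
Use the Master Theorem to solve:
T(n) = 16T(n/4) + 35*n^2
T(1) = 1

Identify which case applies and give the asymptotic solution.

a=16, b=4, f(n)=35*n^2.
log_4(16) = 2, so n^(log_b(a)) = n^2.
f(n) = Theta(n^2), so Case 2 applies.
T(n) = Theta(n^2 log n).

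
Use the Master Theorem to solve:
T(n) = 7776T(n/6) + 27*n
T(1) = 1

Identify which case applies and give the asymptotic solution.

a=7776, b=6, f(n)=27*n.
log_6(7776) = 5 > 1.
Since f(n) = O(n^1) is polynomially smaller than n^5, Case 1 applies.
T(n) = Theta(n^5).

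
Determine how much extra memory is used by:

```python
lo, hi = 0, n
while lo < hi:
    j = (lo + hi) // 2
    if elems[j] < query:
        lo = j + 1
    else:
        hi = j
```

Space complexity: O(1).
Only a constant amount of auxiliary storage is used; nothing grows with n.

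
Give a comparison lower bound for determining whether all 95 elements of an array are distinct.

In the algebraic decision-tree model, the YES region for element distinctness on 95 elements has 95! connected components (one per ordering). Ben-Or's theorem then gives a lower bound of Omega(log(n!)) = Omega(n log n).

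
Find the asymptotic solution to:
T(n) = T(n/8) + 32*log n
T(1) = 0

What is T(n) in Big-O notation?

Each of the log_8(n) levels adds O(log n). T(n) = O(log^2 n).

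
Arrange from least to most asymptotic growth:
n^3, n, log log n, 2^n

Ordered by growth rate: log log n < n < n^3 < 2^n.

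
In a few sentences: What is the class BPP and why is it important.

BPP (Bounded-error Probabilistic Polynomial time) is the class of problems solvable by a randomized algorithm in polynomial time with error probability at most 1/3. BPP contains P and is contained in PSPACE. It is widely conjectured that P = BPP, meaning randomness does not help for decision problems.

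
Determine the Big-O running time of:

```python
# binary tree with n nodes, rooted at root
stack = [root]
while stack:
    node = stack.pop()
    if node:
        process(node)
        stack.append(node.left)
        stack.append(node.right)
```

Time complexity: O(n).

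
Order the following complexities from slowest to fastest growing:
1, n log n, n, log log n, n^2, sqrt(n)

Ordered by growth rate: 1 < log log n < sqrt(n) < n < n log n < n^2.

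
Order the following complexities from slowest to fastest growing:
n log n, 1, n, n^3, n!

Ordered by growth rate: 1 < n < n log n < n^3 < n!.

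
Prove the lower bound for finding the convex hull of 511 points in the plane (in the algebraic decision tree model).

Reduction from sorting: given 511 numbers x_1,...,x_{511}, map x_i to the point (x_i, x_i^2) on the parabola y = x^2. All points are on the convex hull, and walking the hull gives them in sorted x-order. Since sorting requires Omega(n log n), so does planar convex hull.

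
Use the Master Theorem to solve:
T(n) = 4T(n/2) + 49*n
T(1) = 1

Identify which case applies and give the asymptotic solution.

a=4, b=2, f(n)=49*n.
log_2(4) = 2 > 1.
Since f(n) = O(n^1) is polynomially smaller than n^2, Case 1 applies.
T(n) = Theta(n^2).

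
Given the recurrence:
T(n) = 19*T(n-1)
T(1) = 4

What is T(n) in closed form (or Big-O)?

Each step multiplies by 19. T(n) = T(1)*19^(n-1) = 4*19^(n-1).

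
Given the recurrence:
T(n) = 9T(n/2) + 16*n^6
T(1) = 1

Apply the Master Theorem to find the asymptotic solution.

a=9, b=2, f(n)=16*n^6. log_2(9) = 3.17 < 6. Case 3: T(n) = O(n^6).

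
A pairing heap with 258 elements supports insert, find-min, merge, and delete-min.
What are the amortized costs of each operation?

Pairing heaps are self-adjusting heap-ordered trees. Insert and merge link two roots: O(1). Find-min reads the root: O(1). Delete-min removes the root, then pairs children in two passes; amortized cost is O(log 258) = O(log n).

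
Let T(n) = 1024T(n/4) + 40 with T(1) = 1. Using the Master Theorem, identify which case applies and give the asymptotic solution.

a=1024, b=4, f(n)=40.
log_4(1024) = 5 > 0.
Since f(n) = O(n^0) is polynomially smaller than n^5, Case 1 applies.
T(n) = Theta(n^5).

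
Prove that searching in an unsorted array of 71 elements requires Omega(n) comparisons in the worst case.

An adversary can always place the target in the last position checked. Until all 71 positions are examined, the target might be in any unchecked position. Therefore 71 comparisons are necessary.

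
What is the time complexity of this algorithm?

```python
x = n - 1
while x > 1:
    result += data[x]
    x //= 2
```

Time complexity: O(log n).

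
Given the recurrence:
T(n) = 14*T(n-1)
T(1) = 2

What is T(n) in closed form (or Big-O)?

Each step multiplies by 14. T(n) = T(1)*14^(n-1) = 2*14^(n-1).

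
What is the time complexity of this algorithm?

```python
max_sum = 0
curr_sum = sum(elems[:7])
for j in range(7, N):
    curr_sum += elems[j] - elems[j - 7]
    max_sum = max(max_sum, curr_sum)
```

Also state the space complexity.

Time complexity: O(n).
Space complexity: O(1).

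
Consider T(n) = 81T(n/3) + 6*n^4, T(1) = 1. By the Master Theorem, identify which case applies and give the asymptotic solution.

a=81, b=3, f(n)=6*n^4.
log_3(81) = 4, so n^(log_b(a)) = n^4.
f(n) = Theta(n^4), so Case 2 applies.
T(n) = Theta(n^4 log n).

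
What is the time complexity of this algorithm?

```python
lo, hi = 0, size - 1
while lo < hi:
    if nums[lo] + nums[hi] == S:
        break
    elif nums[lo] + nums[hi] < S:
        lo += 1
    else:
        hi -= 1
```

Time complexity: O(n).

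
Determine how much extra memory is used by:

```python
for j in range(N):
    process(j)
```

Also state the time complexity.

Space complexity: O(1).
Only a constant amount of auxiliary storage is used; nothing grows with n.
Time complexity: O(n).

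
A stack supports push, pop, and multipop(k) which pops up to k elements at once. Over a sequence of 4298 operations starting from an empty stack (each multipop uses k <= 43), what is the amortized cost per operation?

Each element is pushed exactly once and popped at most once (whether by pop or as part of a multipop). So the total number of individual pops over the whole sequence is at most the number of pushes, which is at most 4298. Total work <= 2 * 4298, hence O(1) amortized per operation.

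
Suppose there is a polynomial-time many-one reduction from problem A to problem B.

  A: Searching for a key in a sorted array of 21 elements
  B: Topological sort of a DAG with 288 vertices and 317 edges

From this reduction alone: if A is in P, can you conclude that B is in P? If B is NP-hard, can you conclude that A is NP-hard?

A poly-time reduction A <=_p B transfers tractability DOWN (B easy => A easy) and hardness UP (A hard => B hard), not the reverse.
From A in P, the reduction alone does NOT give B in P: any problem in P trivially reduces to SAT, yet SAT is not known to be in P.
From B NP-hard, the reduction alone does NOT give A NP-hard: again, easy problems reduce to hard ones.
(Here in fact A is P and B is P.)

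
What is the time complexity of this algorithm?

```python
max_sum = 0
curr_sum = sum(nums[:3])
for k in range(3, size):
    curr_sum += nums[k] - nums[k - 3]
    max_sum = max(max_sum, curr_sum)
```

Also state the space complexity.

Time complexity: O(n).
Space complexity: O(1).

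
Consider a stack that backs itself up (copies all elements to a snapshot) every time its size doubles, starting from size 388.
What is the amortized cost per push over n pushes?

Backups occur at sizes 388, 776, 1552, ..., copying 388 + 776 + 1552 + ... <= 2n elements total (geometric series). Spread over n pushes, the amortized backup cost is O(1) per push.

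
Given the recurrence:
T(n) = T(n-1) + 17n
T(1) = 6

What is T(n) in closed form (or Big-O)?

Unrolling: T(n) = 6 + 17*(2 + 3 + ... + n) = 6 + 17*(n(n+1)/2 - 1) = O(n^2).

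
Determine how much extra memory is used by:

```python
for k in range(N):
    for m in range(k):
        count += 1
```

Space complexity: O(1).
Only a constant amount of auxiliary storage is used; nothing grows with n.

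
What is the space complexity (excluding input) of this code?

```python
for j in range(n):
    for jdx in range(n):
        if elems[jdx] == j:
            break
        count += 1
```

Space complexity: O(1).
Only a constant amount of auxiliary storage is used; nothing grows with n.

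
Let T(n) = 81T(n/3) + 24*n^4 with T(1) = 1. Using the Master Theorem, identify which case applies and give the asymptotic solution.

a=81, b=3, f(n)=24*n^4.
log_3(81) = 4, so n^(log_b(a)) = n^4.
f(n) = Theta(n^4), so Case 2 applies.
T(n) = Theta(n^4 log n).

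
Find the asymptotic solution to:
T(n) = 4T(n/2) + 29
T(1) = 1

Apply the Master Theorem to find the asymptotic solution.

a=4, b=2, f(n)=29. log_2(4) = 2. Case 1 of Master Theorem: T(n) = O(n^2).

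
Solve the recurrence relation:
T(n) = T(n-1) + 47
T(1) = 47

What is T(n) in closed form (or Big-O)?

Unrolling: T(n) = T(n-1) + 47 = T(n-2) + 2*47 = ... = T(1) + (n-1)*47 = 47 + (n-1)*47 = 47n.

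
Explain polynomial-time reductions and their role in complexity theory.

A poly-time reduction from A to B transforms any instance of A into an instance of B in polynomial time. If A reduces to B and B is in P, then A is in P. If A is NP-hard and A reduces to B, then B is NP-hard. Reductions transfer hardness upward and tractability downward.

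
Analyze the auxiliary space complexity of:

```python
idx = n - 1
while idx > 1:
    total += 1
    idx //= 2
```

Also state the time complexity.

Space complexity: O(1).
Only a constant amount of auxiliary storage is used; nothing grows with n.
Time complexity: O(log n).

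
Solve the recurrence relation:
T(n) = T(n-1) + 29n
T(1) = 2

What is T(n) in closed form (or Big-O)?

Unrolling: T(n) = 2 + 29*(2 + 3 + ... + n) = 2 + 29*(n(n+1)/2 - 1) = O(n^2).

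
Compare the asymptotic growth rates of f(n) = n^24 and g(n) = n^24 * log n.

g(n) = n^24 * log n grows faster: extra log n factor -> infinity.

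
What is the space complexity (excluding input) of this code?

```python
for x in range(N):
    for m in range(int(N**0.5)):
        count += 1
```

Space complexity: O(1).
Only a constant amount of auxiliary storage is used; nothing grows with n.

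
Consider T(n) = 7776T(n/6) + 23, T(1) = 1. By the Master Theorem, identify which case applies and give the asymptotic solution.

a=7776, b=6, f(n)=23.
log_6(7776) = 5 > 0.
Since f(n) = O(n^0) is polynomially smaller than n^5, Case 1 applies.
T(n) = Theta(n^5).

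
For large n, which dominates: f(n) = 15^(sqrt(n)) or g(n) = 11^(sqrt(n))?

f(n) = 15^(sqrt(n)) grows faster: ratio is (15/11)^(sqrt(n)) -> infinity since 15/11 > 1.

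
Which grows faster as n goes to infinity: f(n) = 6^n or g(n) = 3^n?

f(n) = 6^n grows faster: (6/3)^n -> infinity since 6/3 > 1.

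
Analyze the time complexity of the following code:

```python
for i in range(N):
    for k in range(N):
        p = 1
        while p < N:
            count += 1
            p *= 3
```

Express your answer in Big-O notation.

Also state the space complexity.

Time complexity: O(n^2 log n).
Space complexity: O(1).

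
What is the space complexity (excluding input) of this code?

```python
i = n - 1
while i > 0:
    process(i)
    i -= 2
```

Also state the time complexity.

Space complexity: O(1).
Only a constant amount of auxiliary storage is used; nothing grows with n.
Time complexity: O(n).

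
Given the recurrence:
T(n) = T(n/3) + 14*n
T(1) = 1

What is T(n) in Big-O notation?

Geometric series: 14*n*(1 + 1/3 + 1/3^2 + ...) = O(n). T(n) = O(n).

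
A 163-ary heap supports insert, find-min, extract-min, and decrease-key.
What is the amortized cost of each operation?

The 163-ary heap has height O(log_163 n). Insert sifts up: O(log_163 n). Find-min reads the root: O(1). Extract-min sifts down comparing 163 children per level: O(163 * log_163 n). Decrease-key sifts up: O(log_163 n).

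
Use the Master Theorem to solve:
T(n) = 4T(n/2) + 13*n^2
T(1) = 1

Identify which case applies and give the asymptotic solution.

a=4, b=2, f(n)=13*n^2.
log_2(4) = 2, so n^(log_b(a)) = n^2.
f(n) = Theta(n^2), so Case 2 applies.
T(n) = Theta(n^2 log n).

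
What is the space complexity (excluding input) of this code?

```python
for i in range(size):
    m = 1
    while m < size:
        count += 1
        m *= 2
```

Space complexity: O(1).
Only a constant amount of auxiliary storage is used; nothing grows with n.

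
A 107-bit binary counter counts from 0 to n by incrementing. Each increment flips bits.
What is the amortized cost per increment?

Bit i flips every 2^i increments. Total flips over n increments: sum_{i=0}^{107} n/2^i < 2n. Amortized cost: 2n/n = O(1).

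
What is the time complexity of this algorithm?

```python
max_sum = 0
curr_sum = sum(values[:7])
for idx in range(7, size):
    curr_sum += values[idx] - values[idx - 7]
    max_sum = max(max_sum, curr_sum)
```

Time complexity: O(n).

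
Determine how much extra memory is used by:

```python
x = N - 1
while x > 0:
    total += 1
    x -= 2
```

Space complexity: O(1).
Only a constant amount of auxiliary storage is used; nothing grows with n.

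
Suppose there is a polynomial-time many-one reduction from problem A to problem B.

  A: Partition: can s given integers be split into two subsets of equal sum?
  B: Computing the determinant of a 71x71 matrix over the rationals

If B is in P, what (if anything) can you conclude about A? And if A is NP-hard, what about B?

A poly-time reduction A <=_p B means any A-instance can be transformed to a B-instance in poly time.
If B is in P: compose the reduction with B's poly-time algorithm to solve A in poly time, so A is in P.
If A is NP-hard: every NP problem reduces to A, which reduces to B; composing reductions, every NP problem reduces to B, so B is NP-hard.
(Here in fact A is NP-complete and B is in P, so no such reduction is known -- its existence would imply P = NP; the analysis concerns only what the assumed reduction would or would not let you conclude.)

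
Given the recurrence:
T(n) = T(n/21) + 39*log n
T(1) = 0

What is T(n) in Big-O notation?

Each of the log_21(n) levels adds O(log n). T(n) = O(log^2 n).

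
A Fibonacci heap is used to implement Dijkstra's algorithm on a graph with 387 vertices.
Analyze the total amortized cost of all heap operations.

Dijkstra performs 387 insert, 387 extract-min, and at most E decrease-key operations. With Fibonacci heap: insert O(1) amortized, extract-min O(log n) amortized, decrease-key O(1) amortized. Total with n = 387: O(n * 1 + n * log n + E * 1) = O(n log n + E).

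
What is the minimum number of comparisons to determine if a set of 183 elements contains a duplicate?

Determining if 183 elements are all distinct requires Omega(n log n) comparisons in the comparison model. This follows from the element distinctness lower bound.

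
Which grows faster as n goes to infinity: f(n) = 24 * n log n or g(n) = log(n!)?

f(n) = 24 * n log n and g(n) = log(n!) are Theta of each other: Stirling: log(n!) = n log n - n + O(log n) = Theta(n log n); the constant 24 doesn't change the Theta class.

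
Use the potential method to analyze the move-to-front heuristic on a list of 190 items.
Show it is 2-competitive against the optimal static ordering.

Let Phi = number of inversions between the MTF list and the optimal static list (0 <= Phi <= C(190,2)). Accessing an element at MTF position k and optimal position j: the move-to-front destroys all k-1 inversions in front of it that are not in front in optimal (>= k-j of them) and creates at most j-1 new ones. Amortized cost <= k + (j-1) - (k-j) = 2j - 1 <= 2 * optimal cost.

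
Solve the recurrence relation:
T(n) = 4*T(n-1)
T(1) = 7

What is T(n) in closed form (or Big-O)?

Each step multiplies by 4. T(n) = T(1)*4^(n-1) = 7*4^(n-1).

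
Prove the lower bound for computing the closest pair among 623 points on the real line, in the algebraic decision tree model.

Reduction from element distinctness: given 623 reals, the closest-pair distance is 0 iff two are equal. Element distinctness has an Omega(n log n) lower bound in the algebraic decision tree model (Ben-Or). Therefore closest pair on a line also requires Omega(n log n). Sorting then a linear scan achieves this.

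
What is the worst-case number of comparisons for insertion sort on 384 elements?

Insertion sort on reverse-sorted input: 1 + 2 + ... + (384-1) = 73536 comparisons.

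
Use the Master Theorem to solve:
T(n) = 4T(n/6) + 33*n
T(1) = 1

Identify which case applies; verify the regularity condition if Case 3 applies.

a=4, b=6, f(n)=33*n.
log_6(4) = 0.7737 < 1.
f(n) = Omega(n^(0.7737+epsilon)) for some epsilon > 0, so Case 3 is the candidate.
Regularity: a*f(n/b) = 4*33*(n/6)^1 = (4/6)*33*n^1 <= c*f(n) with c = 4/6 < 1. Satisfied.
Case 3: T(n) = Theta(n).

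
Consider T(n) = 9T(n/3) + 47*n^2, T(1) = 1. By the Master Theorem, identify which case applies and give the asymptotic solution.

a=9, b=3, f(n)=47*n^2.
log_3(9) = 2, so n^(log_b(a)) = n^2.
f(n) = Theta(n^2), so Case 2 applies.
T(n) = Theta(n^2 log n).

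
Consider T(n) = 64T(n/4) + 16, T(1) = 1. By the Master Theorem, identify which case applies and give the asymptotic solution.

a=64, b=4, f(n)=16.
log_4(64) = 3 > 0.
Since f(n) = O(n^0) is polynomially smaller than n^3, Case 1 applies.
T(n) = Theta(n^3).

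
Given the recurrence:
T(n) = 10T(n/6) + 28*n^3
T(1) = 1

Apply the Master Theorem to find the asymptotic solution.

a=10, b=6, f(n)=28*n^3. log_6(10) = 1.285 < 3. Case 3: T(n) = O(n^3).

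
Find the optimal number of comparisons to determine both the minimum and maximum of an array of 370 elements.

Naive approach: 738 comparisons (369 for max + 369 for min).
Optimal: Compare elements in pairs first (floor(n/2) = 185 comparisons), then find max among winners and min among losers (184 comparisons each).
Total: ceil(3n/2) - 2 = 553 comparisons. An adversary argument shows this is also a lower bound.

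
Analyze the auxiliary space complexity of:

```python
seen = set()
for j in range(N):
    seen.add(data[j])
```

Space complexity: O(n).
Auxiliary storage grows linearly with the input size n in the worst case.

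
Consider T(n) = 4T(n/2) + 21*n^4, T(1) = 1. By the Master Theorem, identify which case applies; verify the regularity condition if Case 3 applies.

a=4, b=2, f(n)=21*n^4.
log_2(4) = 2 < 4.
f(n) = Omega(n^(2+epsilon)) for some epsilon > 0, so Case 3 is the candidate.
Regularity: a*f(n/b) = 4*21*(n/2)^4 = (4/16)*21*n^4 <= c*f(n) with c = 4/16 < 1. Satisfied.
Case 3: T(n) = Theta(n^4).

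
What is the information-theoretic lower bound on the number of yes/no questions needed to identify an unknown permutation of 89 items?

There are 89! = 16507955160908461081216919262453619309839666236496541854913520707833171034378509739399912570787600662729080382999756800000000000000000000 permutations. Each yes/no question gives at most 1 bit, so at least ceil(log_2(16507955160908461081216919262453619309839666236496541854913520707833171034378509739399912570787600662729080382999756800000000000000000000)) = 453 questions are needed.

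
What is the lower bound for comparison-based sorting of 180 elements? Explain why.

A comparison-based sorting algorithm corresponds to a decision tree. With 180! possible permutations, the tree has 180! leaves. The height is at least log_2(180!) = Omega(n log n) by Stirling's approximation.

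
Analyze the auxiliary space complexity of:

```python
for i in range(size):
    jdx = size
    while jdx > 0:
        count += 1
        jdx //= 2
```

Space complexity: O(1).
Only a constant amount of auxiliary storage is used; nothing grows with n.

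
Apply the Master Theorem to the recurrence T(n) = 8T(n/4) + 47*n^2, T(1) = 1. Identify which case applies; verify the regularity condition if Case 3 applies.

a=8, b=4, f(n)=47*n^2.
log_4(8) = 1.5 < 2.
f(n) = Omega(n^(1.5+epsilon)) for some epsilon > 0, so Case 3 is the candidate.
Regularity: a*f(n/b) = 8*47*(n/4)^2 = (8/16)*47*n^2 <= c*f(n) with c = 8/16 < 1. Satisfied.
Case 3: T(n) = Theta(n^2).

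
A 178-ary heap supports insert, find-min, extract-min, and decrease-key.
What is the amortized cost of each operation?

The 178-ary heap has height O(log_178 n). Insert sifts up: O(log_178 n). Find-min reads the root: O(1). Extract-min sifts down comparing 178 children per level: O(178 * log_178 n). Decrease-key sifts up: O(log_178 n).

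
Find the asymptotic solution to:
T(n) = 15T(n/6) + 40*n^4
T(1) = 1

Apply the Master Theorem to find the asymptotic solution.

a=15, b=6, f(n)=40*n^4. log_6(15) = 1.511 < 4. Case 3: T(n) = O(n^4).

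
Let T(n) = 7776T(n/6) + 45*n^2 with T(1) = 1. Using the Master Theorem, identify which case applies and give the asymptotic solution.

a=7776, b=6, f(n)=45*n^2.
log_6(7776) = 5 > 2.
Since f(n) = O(n^2) is polynomially smaller than n^5, Case 1 applies.
T(n) = Theta(n^5).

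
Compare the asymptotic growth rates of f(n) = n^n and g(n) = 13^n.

f(n) = n^n grows faster: n^n / 13^n = (n/13)^n -> infinity once n > 13.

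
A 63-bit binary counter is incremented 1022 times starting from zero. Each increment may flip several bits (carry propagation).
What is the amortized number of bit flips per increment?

Bit i flips on every 2^i-th increment, so over 1022 increments bit i flips floor(1022/2^i) times. Summing over i: total flips < 2 * 1022. Amortized: < 2 = O(1) per increment.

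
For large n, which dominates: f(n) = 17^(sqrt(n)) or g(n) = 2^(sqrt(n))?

f(n) = 17^(sqrt(n)) grows faster: ratio is (17/2)^(sqrt(n)) -> infinity since 17/2 > 1.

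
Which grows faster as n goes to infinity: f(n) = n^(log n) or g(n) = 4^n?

g(n) = 4^n grows faster: take logs: log(n^(log n)) = (log n)^2, log(4^n) = n log 4; n dominates (log n)^2.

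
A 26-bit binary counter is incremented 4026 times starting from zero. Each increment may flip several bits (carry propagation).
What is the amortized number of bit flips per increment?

Bit i flips on every 2^i-th increment, so over 4026 increments bit i flips floor(4026/2^i) times. Summing over i: total flips < 2 * 4026. Amortized: < 2 = O(1) per increment.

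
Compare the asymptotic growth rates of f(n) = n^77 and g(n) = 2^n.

g(n) = 2^n grows faster: any exponential with base > 1 dominates every polynomial.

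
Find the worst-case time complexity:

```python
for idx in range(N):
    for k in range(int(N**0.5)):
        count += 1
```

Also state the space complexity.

Time complexity: O(n * sqrt(n)).
Space complexity: O(1).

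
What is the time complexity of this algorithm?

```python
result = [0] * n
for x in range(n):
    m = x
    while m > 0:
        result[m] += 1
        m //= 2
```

Time complexity: O(n log n).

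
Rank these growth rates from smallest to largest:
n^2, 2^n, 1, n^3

Ordered by growth rate: 1 < n^2 < n^3 < 2^n.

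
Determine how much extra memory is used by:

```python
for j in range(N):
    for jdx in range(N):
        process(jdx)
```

Space complexity: O(1).
Only a constant amount of auxiliary storage is used; nothing grows with n.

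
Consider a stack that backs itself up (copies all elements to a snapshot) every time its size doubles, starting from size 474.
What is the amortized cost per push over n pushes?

Backups occur at sizes 474, 948, 1896, ..., copying 474 + 948 + 1896 + ... <= 2n elements total (geometric series). Spread over n pushes, the amortized backup cost is O(1) per push.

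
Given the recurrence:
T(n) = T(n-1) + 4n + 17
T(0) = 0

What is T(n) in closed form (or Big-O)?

Dominant term in sum is 4*sum(i, i=1..n) = 4*n*(n+1)/2 = O(n^2).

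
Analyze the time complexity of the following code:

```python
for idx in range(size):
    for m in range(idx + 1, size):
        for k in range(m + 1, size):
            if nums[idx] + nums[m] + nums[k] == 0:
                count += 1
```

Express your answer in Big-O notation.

Time complexity: O(n^3).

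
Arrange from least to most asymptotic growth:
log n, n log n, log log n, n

Ordered by growth rate: log log n < log n < n < n log n.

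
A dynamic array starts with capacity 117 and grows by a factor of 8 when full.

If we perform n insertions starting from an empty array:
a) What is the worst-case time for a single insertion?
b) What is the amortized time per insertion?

(a) Worst-case single insertion: O(n) -- when the array is full at capacity c, the resize copies all c elements, and c can be Theta(n).
(b) Resizes happen at sizes 117, 936, 7488, ... Total copy cost for n insertions: 117 + 936 + ... = O(n) (geometric series with ratio 1/8). Amortized cost per insertion: O(n)/n = O(1).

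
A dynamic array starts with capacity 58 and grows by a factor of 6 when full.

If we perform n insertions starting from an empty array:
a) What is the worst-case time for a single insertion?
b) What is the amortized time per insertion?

(a) Worst-case single insertion: O(n) -- when the array is full at capacity c, the resize copies all c elements, and c can be Theta(n).
(b) Resizes happen at sizes 58, 348, 2088, ... Total copy cost for n insertions: 58 + 348 + ... = O(n) (geometric series with ratio 1/6). Amortized cost per insertion: O(n)/n = O(1).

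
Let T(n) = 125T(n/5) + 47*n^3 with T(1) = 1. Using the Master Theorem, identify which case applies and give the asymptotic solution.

a=125, b=5, f(n)=47*n^3.
log_5(125) = 3, so n^(log_b(a)) = n^3.
f(n) = Theta(n^3), so Case 2 applies.
T(n) = Theta(n^3 log n).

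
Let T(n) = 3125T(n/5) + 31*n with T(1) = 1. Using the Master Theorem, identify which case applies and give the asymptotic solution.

a=3125, b=5, f(n)=31*n.
log_5(3125) = 5 > 1.
Since f(n) = O(n^1) is polynomially smaller than n^5, Case 1 applies.
T(n) = Theta(n^5).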